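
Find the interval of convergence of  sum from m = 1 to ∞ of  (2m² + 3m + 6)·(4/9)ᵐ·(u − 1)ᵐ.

By the ratio test, |a_{m+1}/a_m| = [(2(m+1)² + 3(m+1) + 6)/(2m² + 3m + 6)] · 4/9 → 4/9.
The series converges when 4/9 · |u − 1| < 1, giving R = 9/4.
Endpoint u = 13/4: the m-th term does not approach 0; divergence by the term test.
At u = -5/4: the terms do not tend to 0, so the series diverges.

(-5/4, 13/4)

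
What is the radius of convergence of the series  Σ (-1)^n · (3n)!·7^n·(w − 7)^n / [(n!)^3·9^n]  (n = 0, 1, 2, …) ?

R = 1/21

By the ratio test, |a_{n+1}/a_n| = (3n+1)·(3n+2)·(3n+3)/(n+1)³ · 7/9 → 21.
Convergence for |w − 7| · 21 < 1, i.e. |w − 7| < 1/21. So R = 1/21.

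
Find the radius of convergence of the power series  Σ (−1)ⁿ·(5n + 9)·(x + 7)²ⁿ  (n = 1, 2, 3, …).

R = 1

By the ratio test, |a_{n+1}/a_n| = (5(n+1) + 9)/(5n + 9) → 1.
Since the exponent of (x + 7) increases by 2 each term, convergence requires |x + 7|² < 1, hence R = 1.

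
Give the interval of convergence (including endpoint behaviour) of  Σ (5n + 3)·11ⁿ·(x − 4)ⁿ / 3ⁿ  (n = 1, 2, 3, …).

Apply the ratio test: |a_{n+1}| / |a_n| = [(5(n+1) + 3)/(5n + 3)] · 11/3, which tends to 11/3 as n → ∞.
Thus R = 1/(11/3) = 3/11.
Check x = 47/11: the terms do not tend to 0, so the series diverges.
Check x = 41/11: the terms do not tend to 0, so the series diverges.

(41/11, 47/11)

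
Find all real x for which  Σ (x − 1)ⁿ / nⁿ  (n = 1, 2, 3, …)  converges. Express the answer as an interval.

(−∞, ∞)

By the Cauchy root test, |a_n|^(1/n) = 1/n → 0.
The limit is 0 for every x, so R = ∞.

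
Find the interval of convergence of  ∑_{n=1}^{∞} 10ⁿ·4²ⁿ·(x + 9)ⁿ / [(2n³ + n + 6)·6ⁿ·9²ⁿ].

Apply the ratio test: |a_{n+1}| / |a_n| = [(2n³ + n + 6)/(2(n+1)³ + (n+1) + 6)] · 10·16/(6·81), which tends to 80/243 as n → ∞.
Hence the series converges for |x + 9| < 1/(80/243) = 243/80, so the radius of convergence is 243/80.
Endpoint x = -477/80: the series is dominated by a constant times Σ 1/n³, which converges (p = 3 > 1).
When x = -963/80, absolute convergence follows by limit comparison with Σ 1/n³.

[-963/80, -477/80]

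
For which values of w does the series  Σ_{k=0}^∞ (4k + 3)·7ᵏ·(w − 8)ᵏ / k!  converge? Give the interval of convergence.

Apply the ratio test: |a_{k+1}| / |a_k| = (4(k+1) + 3)/(4k + 3) · 7 · 1/(k+1), which tends to 0 as k → ∞.
The limit is 0, so the series converges for all w; R = ∞.

(−∞, ∞)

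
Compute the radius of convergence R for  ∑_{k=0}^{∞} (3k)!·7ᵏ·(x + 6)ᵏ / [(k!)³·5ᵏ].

R = 5/189

Ratio test: |a_{k+1}/a_k| = (3k+1)·(3k+2)·(3k+3)/(k+1)³ · 7/5 → 189/5 as k → ∞.
The series converges when 189/5 · |x + 6| < 1, giving R = 5/189.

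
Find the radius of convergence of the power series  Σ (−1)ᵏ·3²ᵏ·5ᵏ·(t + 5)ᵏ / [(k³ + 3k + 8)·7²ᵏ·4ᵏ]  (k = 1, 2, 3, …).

R = 196/45

Apply the ratio test: |a_{k+1}| / |a_k| = [(k³ + 3k + 8)/((k+1)³ + 3(k+1) + 8)] · 9·5/(49·4), which tends to 45/196 as k → ∞.
Hence the series converges for |t + 5| < 1/(45/196) = 196/45, so the radius of convergence is 196/45.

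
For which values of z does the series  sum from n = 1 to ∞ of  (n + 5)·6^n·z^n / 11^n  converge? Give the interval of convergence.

(-11/6, 11/6)

By the ratio test, |a_{n+1}/a_n| = [((n+1) + 5)/(n + 5)] · 6/11 → 6/11.
Thus R = 1/(6/11) = 11/6.
Check z = 11/6: the terms have absolute value of order n, which does not tend to 0, so the series diverges by the divergence test.
Check z = -11/6: the terms have absolute value of order n, which does not tend to 0, so the series diverges by the divergence test.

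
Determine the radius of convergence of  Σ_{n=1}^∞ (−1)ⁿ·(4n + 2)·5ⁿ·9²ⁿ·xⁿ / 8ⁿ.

R = 8/405

The ratio of consecutive coefficients is [(4(n+1) + 2)/(4n + 2)] · 5·81/8 → 405/8.
Thus R = 1/(405/8) = 8/405.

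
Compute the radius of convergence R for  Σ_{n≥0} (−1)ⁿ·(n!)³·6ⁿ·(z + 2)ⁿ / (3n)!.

R = 9/2

The ratio of consecutive coefficients is (n+1)³/[(3n+1)·(3n+2)·(3n+3)] · 6 → 2/9.
Thus R = 1/(2/9) = 9/2.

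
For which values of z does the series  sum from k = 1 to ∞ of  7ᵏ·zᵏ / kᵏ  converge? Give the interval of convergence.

(−∞, ∞)

By the Cauchy root test, |a_k|^(1/k) = 7/k → 0.
Since the k-th root of |a_k| tends to 0, the series converges for all real z; R = ∞.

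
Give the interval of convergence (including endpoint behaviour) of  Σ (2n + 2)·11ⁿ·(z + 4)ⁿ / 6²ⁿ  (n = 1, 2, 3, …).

(-80/11, -8/11)

Ratio test: |a_{n+1}/a_n| = [(2(n+1) + 2)/(2n + 2)] · 11/36 → 11/36 as n → ∞.
Hence the series converges for |z + 4| < 1/(11/36) = 36/11, so the radius of convergence is 36/11.
When z = -8/11, the n-th term does not approach 0; divergence by the term test.
When z = -80/11, the terms do not tend to 0, so the series diverges.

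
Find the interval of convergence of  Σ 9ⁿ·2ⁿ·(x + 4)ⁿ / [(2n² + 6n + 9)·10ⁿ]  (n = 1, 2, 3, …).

[-41/9, -31/9]

The ratio of consecutive coefficients is [(2n² + 6n + 9)/(2(n+1)² + 6(n+1) + 9)] · 9·2/10 → 9/5.
The series converges when 9/5 · |x + 4| < 1, giving R = 5/9.
Check x = -31/9: absolute convergence follows by limit comparison with Σ 1/n².
Check x = -41/9: absolute convergence follows by limit comparison with Σ 1/n².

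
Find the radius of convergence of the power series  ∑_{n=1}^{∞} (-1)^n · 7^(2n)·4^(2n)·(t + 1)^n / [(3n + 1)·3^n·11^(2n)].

Apply the ratio test: |a_{n+1}| / |a_n| = [(3n + 1)/(3(n+1) + 1)] · 49·16/(3·121), which tends to 784/363 as n → ∞.
The series converges when 784/363 · |t + 1| < 1, giving R = 363/784.

R = 363/784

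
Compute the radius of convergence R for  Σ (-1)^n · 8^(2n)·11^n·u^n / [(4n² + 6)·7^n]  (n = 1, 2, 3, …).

R = 7/704

Ratio test: |a_{n+1}/a_n| = [(4n² + 6)/(4(n+1)² + 6)] · 64·11/7 → 704/7 as n → ∞.
Thus R = 1/(704/7) = 7/704.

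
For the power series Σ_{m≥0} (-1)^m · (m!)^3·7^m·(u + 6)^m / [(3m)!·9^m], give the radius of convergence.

R = 243/7

Apply the ratio test: |a_{m+1}| / |a_m| = (m+1)³/[(3m+1)·(3m+2)·(3m+3)] · 7/9, which tends to 7/243 as m → ∞.
The series converges when 7/243 · |u + 6| < 1, giving R = 243/7.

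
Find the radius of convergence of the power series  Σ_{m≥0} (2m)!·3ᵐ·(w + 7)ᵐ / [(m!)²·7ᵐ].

R = 7/12

Ratio test: |a_{m+1}/a_m| = (2m+1)·(2m+2)/(m+1)² · 3/7 → 12/7 as m → ∞.
Convergence for |w + 7| · 12/7 < 1, i.e. |w + 7| < 7/12. So R = 7/12.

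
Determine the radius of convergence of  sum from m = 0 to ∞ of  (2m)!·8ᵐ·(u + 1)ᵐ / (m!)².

The ratio of consecutive coefficients is (2m+1)·(2m+2)/(m+1)² · 8 → 32.
Thus R = 1/(32) = 1/32.

R = 1/32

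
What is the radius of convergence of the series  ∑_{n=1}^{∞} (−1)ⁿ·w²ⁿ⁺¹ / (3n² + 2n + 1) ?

R = 1

The ratio of consecutive coefficients is (3n² + 2n + 1)/(3(n+1)² + 2(n+1) + 1) → 1.
Successive powers of w differ by 2, so the series converges when |w|² · 1 < 1, i.e. |w| < √(1) = 1. So R = 1.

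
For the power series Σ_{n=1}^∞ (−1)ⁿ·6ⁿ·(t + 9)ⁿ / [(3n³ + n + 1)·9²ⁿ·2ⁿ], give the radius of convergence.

R = 27

By the ratio test, |a_{n+1}/a_n| = [(3n³ + n + 1)/(3(n+1)³ + (n+1) + 1)] · 6/(81·2) → 1/27.
Convergence for |t + 9| · 1/27 < 1, i.e. |t + 9| < 27. So R = 27.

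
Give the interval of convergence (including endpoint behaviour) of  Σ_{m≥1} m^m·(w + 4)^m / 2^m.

By the Cauchy root test, |a_m|^(1/m) = m/2 → ∞.
Since the m-th root of |a_m| is unbounded, the series converges only at w = -4; R = 0.

{-4}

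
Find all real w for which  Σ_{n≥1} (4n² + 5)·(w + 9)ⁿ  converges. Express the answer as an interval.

(-10, -8)

The ratio of consecutive coefficients is (4(n+1)² + 5)/(4n² + 5) → 1.
Convergence for |w + 9| < 1, so R = 1.
Check w = -8: the terms do not tend to 0, so the series diverges.
Check w = -10: the terms do not tend to 0, so the series diverges.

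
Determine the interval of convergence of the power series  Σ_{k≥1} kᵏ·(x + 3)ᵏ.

Applying the root test, |a_k|^(1/k) = k → ∞.
The root grows without bound, so R = 0 (convergence only at x = -3).

{-3}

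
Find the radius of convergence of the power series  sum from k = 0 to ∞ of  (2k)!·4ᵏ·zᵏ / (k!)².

R = 1/16

Apply the ratio test: |a_{k+1}| / |a_k| = (2k+1)·(2k+2)/(k+1)² · 4, which tends to 16 as k → ∞.
Thus R = 1/(16) = 1/16.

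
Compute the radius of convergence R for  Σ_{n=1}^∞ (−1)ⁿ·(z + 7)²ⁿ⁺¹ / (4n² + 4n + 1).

R = 1

The ratio of consecutive coefficients is (4n² + 4n + 1)/(4(n+1)² + 4(n+1) + 1) → 1.
Successive powers of (z + 7) differ by 2, so the series converges when |z + 7|² · 1 < 1, i.e. |z + 7| < √(1) = 1. So R = 1.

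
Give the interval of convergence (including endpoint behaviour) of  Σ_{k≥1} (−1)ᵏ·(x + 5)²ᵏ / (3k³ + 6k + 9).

Ratio test: |a_{k+1}/a_k| = (3k³ + 6k + 9)/(3(k+1)³ + 6(k+1) + 9) → 1 as k → ∞.
Successive powers of (x + 5) differ by 2, so the series converges when |x + 5|² · 1 < 1, i.e. |x + 5| < √(1) = 1. So R = 1.
When x = -4, the terms are on the order of 1/k³, so the series converges absolutely by comparison with the p-series (p = 3 > 1).
When x = -6, absolute convergence follows by limit comparison with Σ 1/k³.

[-6, -4]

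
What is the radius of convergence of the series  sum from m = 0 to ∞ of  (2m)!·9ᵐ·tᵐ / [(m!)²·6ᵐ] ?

R = 1/6

By the ratio test, |a_{m+1}/a_m| = (2m+1)·(2m+2)/(m+1)² · 9/6 → 6.
Convergence for |t| · 6 < 1, i.e. |t| < 1/6. So R = 1/6.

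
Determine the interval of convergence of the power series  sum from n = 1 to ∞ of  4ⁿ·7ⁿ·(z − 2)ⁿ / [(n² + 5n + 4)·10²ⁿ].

[-11/7, 39/7]

Ratio test: |a_{n+1}/a_n| = [(n² + 5n + 4)/((n+1)² + 5(n+1) + 4)] · 4·7/100 → 7/25 as n → ∞.
Hence the series converges for |z − 2| < 1/(7/25) = 25/7, so the radius of convergence is 25/7.
When z = 39/7, absolute convergence follows by limit comparison with Σ 1/n².
Check z = -11/7: absolute convergence follows by limit comparison with Σ 1/n².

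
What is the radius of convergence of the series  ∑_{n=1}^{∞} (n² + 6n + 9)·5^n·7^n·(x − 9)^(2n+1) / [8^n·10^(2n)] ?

R = 4√70/7

Apply the ratio test: |a_{n+1}| / |a_n| = [((n+1)² + 6(n+1) + 9)/(n² + 6n + 9)] · 5·7/(8·100), which tends to 7/160 as n → ∞.
Since the exponent of (x − 9) increases by 2 each term, convergence requires |x − 9|² < 160/7, hence R = 4√70/7.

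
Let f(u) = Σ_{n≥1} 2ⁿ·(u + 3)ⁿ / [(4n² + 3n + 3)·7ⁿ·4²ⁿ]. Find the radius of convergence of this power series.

Ratio test: |a_{n+1}/a_n| = [(4n² + 3n + 3)/(4(n+1)² + 3(n+1) + 3)] · 2/(7·16) → 1/56 as n → ∞.
Convergence for |u + 3| · 1/56 < 1, i.e. |u + 3| < 56. So R = 56.

R = 56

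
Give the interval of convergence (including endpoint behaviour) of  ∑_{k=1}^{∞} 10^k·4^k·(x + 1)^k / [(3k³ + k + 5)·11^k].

[-51/40, -29/40]

Apply the ratio test: |a_{k+1}| / |a_k| = [(3k³ + k + 5)/(3(k+1)³ + (k+1) + 5)] · 10·4/11, which tends to 40/11 as k → ∞.
Hence the series converges for |x + 1| < 1/(40/11) = 11/40, so the radius of convergence is 11/40.
When x = -29/40, absolute convergence follows by limit comparison with Σ 1/k³.
Check x = -51/40: absolute convergence follows by limit comparison with Σ 1/k³.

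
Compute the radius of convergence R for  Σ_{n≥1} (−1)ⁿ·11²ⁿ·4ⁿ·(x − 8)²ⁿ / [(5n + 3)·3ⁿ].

R = √3/22

Apply the ratio test: |a_{n+1}| / |a_n| = [(5n + 3)/(5(n+1) + 3)] · 121·4/3, which tends to 484/3 as n → ∞.
Successive powers of (x − 8) differ by 2, so the series converges when |x − 8|² · 484/3 < 1, i.e. |x − 8| < √(3/484). So R = √3/22.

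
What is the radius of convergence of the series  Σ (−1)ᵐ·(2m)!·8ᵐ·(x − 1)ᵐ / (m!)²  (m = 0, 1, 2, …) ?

R = 1/32

By the ratio test, |a_{m+1}/a_m| = (2m+1)·(2m+2)/(m+1)² · 8 → 32.
The series converges when 32 · |x − 1| < 1, giving R = 1/32.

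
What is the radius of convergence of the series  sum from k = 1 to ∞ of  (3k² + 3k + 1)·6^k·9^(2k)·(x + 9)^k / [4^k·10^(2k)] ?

R = 200/243

The ratio of consecutive coefficients is [(3(k+1)² + 3(k+1) + 1)/(3k² + 3k + 1)] · 6·81/(4·100) → 243/200.
The series converges when 243/200 · |x + 9| < 1, giving R = 200/243.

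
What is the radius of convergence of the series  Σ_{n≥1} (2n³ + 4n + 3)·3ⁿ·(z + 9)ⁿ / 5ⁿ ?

The ratio of consecutive coefficients is [(2(n+1)³ + 4(n+1) + 3)/(2n³ + 4n + 3)] · 3/5 → 3/5.
Convergence for |z + 9| · 3/5 < 1, i.e. |z + 9| < 5/3. So R = 5/3.

R = 5/3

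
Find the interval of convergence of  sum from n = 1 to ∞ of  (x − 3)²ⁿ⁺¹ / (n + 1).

Ratio test: |a_{n+1}/a_n| = (n + 1)/((n+1) + 1) → 1 as n → ∞.
Since the exponent of (x − 3) increases by 2 each term, convergence requires |x − 3|² < 1, hence R = 1.
Endpoint x = 4: the terms behave like c/n; limit comparison with the harmonic series gives divergence.
Check x = 2: the terms are asymptotic to a nonzero constant times 1/n, so the series diverges by limit comparison with Σ 1/n.

(2, 4)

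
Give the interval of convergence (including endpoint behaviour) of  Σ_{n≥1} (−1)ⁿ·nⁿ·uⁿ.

{0}

Root test: |a_n|^(1/n) = n → ∞.
Since the n-th root of |a_n| is unbounded, the series converges only at u = 0; R = 0.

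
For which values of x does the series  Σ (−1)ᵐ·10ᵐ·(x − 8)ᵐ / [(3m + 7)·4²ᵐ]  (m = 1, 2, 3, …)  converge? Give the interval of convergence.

(32/5, 48/5]

The ratio of consecutive coefficients is [(3m + 7)/(3(m+1) + 7)] · 10/16 → 5/8.
The series converges when 5/8 · |x − 8| < 1, giving R = 8/5.
At x = 48/5: an alternating series whose terms decrease to 0 in absolute value, so it converges by the Leibniz criterion.
Endpoint x = 32/5: the terms behave like c/m; limit comparison with the harmonic series gives divergence.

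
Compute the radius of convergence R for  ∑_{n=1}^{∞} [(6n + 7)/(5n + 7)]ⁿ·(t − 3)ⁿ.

Root test: |a_n|^(1/n) = (6n + 7)/(5n + 7) → 6/5.
Thus R = 1/(6/5) = 5/6.

R = 5/6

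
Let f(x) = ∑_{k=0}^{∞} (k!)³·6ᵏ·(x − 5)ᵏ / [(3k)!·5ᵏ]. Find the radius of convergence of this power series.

The ratio of consecutive coefficients is (k+1)³/[(3k+1)·(3k+2)·(3k+3)] · 6/5 → 2/45.
The series converges when 2/45 · |x − 5| < 1, giving R = 45/2.

R = 45/2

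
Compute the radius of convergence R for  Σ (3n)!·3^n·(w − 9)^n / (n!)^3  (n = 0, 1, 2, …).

Apply the ratio test: |a_{n+1}| / |a_n| = (3n+1)·(3n+2)·(3n+3)/(n+1)³ · 3, which tends to 81 as n → ∞.
Convergence for |w − 9| · 81 < 1, i.e. |w − 9| < 1/81. So R = 1/81.

R = 1/81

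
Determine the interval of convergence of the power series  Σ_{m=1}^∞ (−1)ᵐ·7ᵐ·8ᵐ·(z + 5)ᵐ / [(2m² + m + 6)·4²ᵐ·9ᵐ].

By the ratio test, |a_{m+1}/a_m| = [(2m² + m + 6)/(2(m+1)² + (m+1) + 6)] · 7·8/(16·9) → 7/18.
Hence the series converges for |z + 5| < 1/(7/18) = 18/7, so the radius of convergence is 18/7.
Endpoint z = -17/7: the series is dominated by a constant times Σ 1/m², which converges (p = 2 > 1).
Check z = -53/7: the series is dominated by a constant times Σ 1/m², which converges (p = 2 > 1).

[-53/7, -17/7]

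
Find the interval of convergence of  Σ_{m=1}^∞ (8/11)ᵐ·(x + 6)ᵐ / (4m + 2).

Apply the ratio test: |a_{m+1}| / |a_m| = [(4m + 2)/(4(m+1) + 2)] · 8/11, which tends to 8/11 as m → ∞.
Thus R = 1/(8/11) = 11/8.
Check x = -37/8: the terms are asymptotic to a nonzero constant times 1/m, so the series diverges by limit comparison with Σ 1/m.
Endpoint x = -59/8: the terms alternate in sign and decrease monotonically to 0 in absolute value (size ~ c/m), so the alternating series test gives convergence.

[-59/8, -37/8)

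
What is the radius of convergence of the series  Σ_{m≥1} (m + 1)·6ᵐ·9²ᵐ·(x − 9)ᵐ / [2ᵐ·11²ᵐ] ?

R = 121/243

Ratio test: |a_{m+1}/a_m| = [((m+1) + 1)/(m + 1)] · 6·81/(2·121) → 243/121 as m → ∞.
Hence the series converges for |x − 9| < 1/(243/121) = 121/243, so the radius of convergence is 121/243.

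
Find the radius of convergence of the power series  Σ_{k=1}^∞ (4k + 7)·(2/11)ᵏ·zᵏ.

R = 11/2

Apply the ratio test: |a_{k+1}| / |a_k| = [(4(k+1) + 7)/(4k + 7)] · 2/11, which tends to 2/11 as k → ∞.
Thus R = 1/(2/11) = 11/2.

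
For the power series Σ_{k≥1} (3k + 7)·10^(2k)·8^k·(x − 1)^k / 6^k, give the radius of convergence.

R = 3/400

By the ratio test, |a_{k+1}/a_k| = [(3(k+1) + 7)/(3k + 7)] · 100·8/6 → 400/3.
Thus R = 1/(400/3) = 3/400.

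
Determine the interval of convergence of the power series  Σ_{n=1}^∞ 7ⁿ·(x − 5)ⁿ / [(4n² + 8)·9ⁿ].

[26/7, 44/7]

Apply the ratio test: |a_{n+1}| / |a_n| = [(4n² + 8)/(4(n+1)² + 8)] · 7/9, which tends to 7/9 as n → ∞.
The series converges when 7/9 · |x − 5| < 1, giving R = 9/7.
When x = 44/7, the terms are on the order of 1/n², so the series converges absolutely by comparison with the p-series (p = 2 > 1).
Endpoint x = 26/7: absolute convergence follows by limit comparison with Σ 1/n².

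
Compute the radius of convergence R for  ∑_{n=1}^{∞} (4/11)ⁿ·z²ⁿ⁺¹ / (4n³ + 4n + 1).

Ratio test: |a_{n+1}/a_n| = [(4n³ + 4n + 1)/(4(n+1)³ + 4(n+1) + 1)] · 4/11 → 4/11 as n → ∞.
Since the exponent of z increases by 2 each term, convergence requires |z|² < 11/4, hence R = √11/2.

R = √11/2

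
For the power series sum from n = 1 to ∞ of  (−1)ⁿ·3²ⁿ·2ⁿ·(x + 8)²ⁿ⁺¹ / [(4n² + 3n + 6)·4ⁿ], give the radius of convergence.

The ratio of consecutive coefficients is [(4n² + 3n + 6)/(4(n+1)² + 3(n+1) + 6)] · 9·2/4 → 9/2.
Writing y = (x + 8)², the series in y has radius 2/9, so |x + 8| < √(2/9) and R = √2/3.

R = √2/3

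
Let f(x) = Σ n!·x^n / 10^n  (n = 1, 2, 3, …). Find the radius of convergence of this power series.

R = 0

Apply the ratio test: |a_{n+1}| / |a_n| = (n+1) · 1/10, which tends to ∞ as n → ∞.
Since the ratio → ∞, the series diverges for every x ≠ 0, and R = 0.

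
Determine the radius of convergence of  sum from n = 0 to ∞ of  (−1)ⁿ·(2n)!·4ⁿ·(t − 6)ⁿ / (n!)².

Ratio test: |a_{n+1}/a_n| = (2n+1)·(2n+2)/(n+1)² · 4 → 16 as n → ∞.
Hence the series converges for |t − 6| < 1/(16) = 1/16, so the radius of convergence is 1/16.

R = 1/16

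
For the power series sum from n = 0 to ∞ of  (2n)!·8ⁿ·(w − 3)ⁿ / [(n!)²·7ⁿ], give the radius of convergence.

R = 7/32

By the ratio test, |a_{n+1}/a_n| = (2n+1)·(2n+2)/(n+1)² · 8/7 → 32/7.
Hence the series converges for |w − 3| < 1/(32/7) = 7/32, so the radius of convergence is 7/32.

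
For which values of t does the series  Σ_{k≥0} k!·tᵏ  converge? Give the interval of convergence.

The ratio of consecutive coefficients is (k+1) → ∞.
Since the ratio → ∞, the series diverges for every t ≠ 0, and R = 0.

{0}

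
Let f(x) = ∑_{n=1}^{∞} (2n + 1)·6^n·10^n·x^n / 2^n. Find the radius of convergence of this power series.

By the ratio test, |a_{n+1}/a_n| = [(2(n+1) + 1)/(2n + 1)] · 6·10/2 → 30.
Thus R = 1/(30) = 1/30.

R = 1/30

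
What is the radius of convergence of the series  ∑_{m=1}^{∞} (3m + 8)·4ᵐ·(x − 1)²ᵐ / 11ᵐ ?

R = √11/2

By the ratio test, |a_{m+1}/a_m| = [(3(m+1) + 8)/(3m + 8)] · 4/11 → 4/11.
Writing y = (x − 1)², the series in y has radius 11/4, so |x − 1| < √(11/4) and R = √11/2.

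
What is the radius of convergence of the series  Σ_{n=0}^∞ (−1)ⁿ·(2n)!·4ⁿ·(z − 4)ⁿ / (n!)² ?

The ratio of consecutive coefficients is (2n+1)·(2n+2)/(n+1)² · 4 → 16.
The series converges when 16 · |z − 4| < 1, giving R = 1/16.

R = 1/16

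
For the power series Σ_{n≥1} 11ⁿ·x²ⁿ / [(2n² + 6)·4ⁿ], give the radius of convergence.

R = 2√11/11

Ratio test: |a_{n+1}/a_n| = [(2n² + 6)/(2(n+1)² + 6)] · 11/4 → 11/4 as n → ∞.
Since the exponent of x increases by 2 each term, convergence requires |x|² < 4/11, hence R = 2√11/11.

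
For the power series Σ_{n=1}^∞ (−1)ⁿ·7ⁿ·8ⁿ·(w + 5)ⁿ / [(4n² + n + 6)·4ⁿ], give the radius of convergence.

R = 1/14

The ratio of consecutive coefficients is [(4n² + n + 6)/(4(n+1)² + (n+1) + 6)] · 7·8/4 → 14.
Hence the series converges for |w + 5| < 1/(14) = 1/14, so the radius of convergence is 1/14.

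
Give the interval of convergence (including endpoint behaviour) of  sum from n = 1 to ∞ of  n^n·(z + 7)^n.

{-7}

Applying the root test, |a_n|^(1/n) = n → ∞.
Since the n-th root of |a_n| is unbounded, the series converges only at z = -7; R = 0.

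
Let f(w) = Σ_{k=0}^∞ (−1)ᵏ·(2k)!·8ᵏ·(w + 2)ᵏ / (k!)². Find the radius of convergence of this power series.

Apply the ratio test: |a_{k+1}| / |a_k| = (2k+1)·(2k+2)/(k+1)² · 8, which tends to 32 as k → ∞.
Thus R = 1/(32) = 1/32.

R = 1/32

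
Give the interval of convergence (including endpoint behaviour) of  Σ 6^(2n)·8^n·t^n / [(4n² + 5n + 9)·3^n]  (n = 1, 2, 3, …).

Apply the ratio test: |a_{n+1}| / |a_n| = [(4n² + 5n + 9)/(4(n+1)² + 5(n+1) + 9)] · 36·8/3, which tends to 96 as n → ∞.
Thus R = 1/(96) = 1/96.
Endpoint t = 1/96: absolute convergence follows by limit comparison with Σ 1/n².
Endpoint t = -1/96: the series is dominated by a constant times Σ 1/n², which converges (p = 2 > 1).

[-1/96, 1/96]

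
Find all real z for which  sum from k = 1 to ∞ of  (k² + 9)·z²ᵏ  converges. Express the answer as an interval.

(-1, 1)

Apply the ratio test: |a_{k+1}| / |a_k| = ((k+1)² + 9)/(k² + 9), which tends to 1 as k → ∞.
Writing y = z², the series in y has radius 1, so |z| < √(1) = 1 and R = 1.
Endpoint z = 1: the k-th term does not approach 0; divergence by the term test.
Endpoint z = -1: the terms do not tend to 0, so the series diverges.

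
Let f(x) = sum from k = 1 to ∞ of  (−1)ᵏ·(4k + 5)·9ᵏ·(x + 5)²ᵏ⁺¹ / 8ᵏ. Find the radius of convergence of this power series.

Ratio test: |a_{k+1}/a_k| = [(4(k+1) + 5)/(4k + 5)] · 9/8 → 9/8 as k → ∞.
Writing y = (x + 5)², the series in y has radius 8/9, so |x + 5| < √(8/9) and R = 2√2/3.

R = 2√2/3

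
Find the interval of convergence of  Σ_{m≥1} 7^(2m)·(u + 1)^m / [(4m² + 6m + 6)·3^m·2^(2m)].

[-61/49, -37/49]

Apply the ratio test: |a_{m+1}| / |a_m| = [(4m² + 6m + 6)/(4(m+1)² + 6(m+1) + 6)] · 49/(3·4), which tends to 49/12 as m → ∞.
Convergence for |u + 1| · 49/12 < 1, i.e. |u + 1| < 12/49. So R = 12/49.
When u = -37/49, the terms are on the order of 1/m², so the series converges absolutely by comparison with the p-series (p = 2 > 1).
Endpoint u = -61/49: the terms are on the order of 1/m², so the series converges absolutely by comparison with the p-series (p = 2 > 1).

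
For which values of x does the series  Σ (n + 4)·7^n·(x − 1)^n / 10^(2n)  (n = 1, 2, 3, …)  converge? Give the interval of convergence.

(-93/7, 107/7)

By the ratio test, |a_{n+1}/a_n| = [((n+1) + 4)/(n + 4)] · 7/100 → 7/100.
Thus R = 1/(7/100) = 100/7.
Check x = 107/7: the n-th term does not approach 0; divergence by the term test.
Endpoint x = -93/7: the terms do not tend to 0, so the series diverges.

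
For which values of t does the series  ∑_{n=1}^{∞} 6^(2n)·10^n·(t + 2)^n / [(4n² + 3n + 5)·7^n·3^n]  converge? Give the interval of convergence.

[-247/120, -233/120]

Apply the ratio test: |a_{n+1}| / |a_n| = [(4n² + 3n + 5)/(4(n+1)² + 3(n+1) + 5)] · 36·10/(7·3), which tends to 120/7 as n → ∞.
The series converges when 120/7 · |t + 2| < 1, giving R = 7/120.
When t = -233/120, the terms are on the order of 1/n², so the series converges absolutely by comparison with the p-series (p = 2 > 1).
At t = -247/120: the series is dominated by a constant times Σ 1/n², which converges (p = 2 > 1).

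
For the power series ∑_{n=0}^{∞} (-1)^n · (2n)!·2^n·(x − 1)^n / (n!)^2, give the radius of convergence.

The ratio of consecutive coefficients is (2n+1)·(2n+2)/(n+1)² · 2 → 8.
Convergence for |x − 1| · 8 < 1, i.e. |x − 1| < 1/8. So R = 1/8.

R = 1/8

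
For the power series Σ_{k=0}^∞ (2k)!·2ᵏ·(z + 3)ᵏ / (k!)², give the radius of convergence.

Apply the ratio test: |a_{k+1}| / |a_k| = (2k+1)·(2k+2)/(k+1)² · 2, which tends to 8 as k → ∞.
Hence the series converges for |z + 3| < 1/(8) = 1/8, so the radius of convergence is 1/8.

R = 1/8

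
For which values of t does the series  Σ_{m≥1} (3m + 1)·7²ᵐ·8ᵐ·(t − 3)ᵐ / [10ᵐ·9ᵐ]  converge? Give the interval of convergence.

(543/196, 633/196)

Apply the ratio test: |a_{m+1}| / |a_m| = [(3(m+1) + 1)/(3m + 1)] · 49·8/(10·9), which tends to 196/45 as m → ∞.
The series converges when 196/45 · |t − 3| < 1, giving R = 45/196.
When t = 633/196, the terms have absolute value of order m, which does not tend to 0, so the series diverges by the divergence test.
Check t = 543/196: the terms have absolute value of order m, which does not tend to 0, so the series diverges by the divergence test.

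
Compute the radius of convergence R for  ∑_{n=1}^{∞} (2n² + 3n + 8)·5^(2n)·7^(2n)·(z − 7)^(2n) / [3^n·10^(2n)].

R = 2√3/7

Apply the ratio test: |a_{n+1}| / |a_n| = [(2(n+1)² + 3(n+1) + 8)/(2n² + 3n + 8)] · 25·49/(3·100), which tends to 49/12 as n → ∞.
Successive powers of (z − 7) differ by 2, so the series converges when |z − 7|² · 49/12 < 1, i.e. |z − 7| < √(12/49). So R = 2√3/7.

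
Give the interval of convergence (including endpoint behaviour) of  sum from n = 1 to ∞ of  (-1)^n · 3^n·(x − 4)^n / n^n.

(−∞, ∞)

By the Cauchy root test, |a_n|^(1/n) = 3/n → 0.
Since the n-th root of |a_n| tends to 0, the series converges for all real x; R = ∞.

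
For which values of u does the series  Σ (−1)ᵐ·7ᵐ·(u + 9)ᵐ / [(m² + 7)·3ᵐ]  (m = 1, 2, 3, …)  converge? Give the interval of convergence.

[-66/7, -60/7]

Ratio test: |a_{m+1}/a_m| = [(m² + 7)/((m+1)² + 7)] · 7/3 → 7/3 as m → ∞.
Thus R = 1/(7/3) = 3/7.
Check u = -60/7: the terms are on the order of 1/m², so the series converges absolutely by comparison with the p-series (p = 2 > 1).
Check u = -66/7: the terms are on the order of 1/m², so the series converges absolutely by comparison with the p-series (p = 2 > 1).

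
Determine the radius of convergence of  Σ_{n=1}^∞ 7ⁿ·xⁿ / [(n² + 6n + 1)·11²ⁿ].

Apply the ratio test: |a_{n+1}| / |a_n| = [(n² + 6n + 1)/((n+1)² + 6(n+1) + 1)] · 7/121, which tends to 7/121 as n → ∞.
Thus R = 1/(7/121) = 121/7.

R = 121/7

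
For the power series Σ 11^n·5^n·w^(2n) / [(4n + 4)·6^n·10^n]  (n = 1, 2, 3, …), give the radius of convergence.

R = 2√33/11

Ratio test: |a_{n+1}/a_n| = [(4n + 4)/(4(n+1) + 4)] · 11·5/(6·10) → 11/12 as n → ∞.
Since the exponent of w increases by 2 each term, convergence requires |w|² < 12/11, hence R = 2√33/11.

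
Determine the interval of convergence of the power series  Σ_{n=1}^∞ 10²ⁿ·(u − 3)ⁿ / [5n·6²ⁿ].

Apply the ratio test: |a_{n+1}| / |a_n| = [5n/5(n+1)] · 100/36, which tends to 25/9 as n → ∞.
Convergence for |u − 3| · 25/9 < 1, i.e. |u − 3| < 9/25. So R = 9/25.
When u = 84/25, the terms behave like c/n; limit comparison with the harmonic series gives divergence.
At u = 66/25: an alternating series whose terms decrease to 0 in absolute value, so it converges by the Leibniz criterion.

[66/25, 84/25)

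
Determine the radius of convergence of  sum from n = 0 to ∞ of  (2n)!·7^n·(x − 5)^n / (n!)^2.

By the ratio test, |a_{n+1}/a_n| = (2n+1)·(2n+2)/(n+1)² · 7 → 28.
Hence the series converges for |x − 5| < 1/(28) = 1/28, so the radius of convergence is 1/28.

R = 1/28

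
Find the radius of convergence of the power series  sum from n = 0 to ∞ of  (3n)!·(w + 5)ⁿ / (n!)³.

R = 1/27

By the ratio test, |a_{n+1}/a_n| = (3n+1)·(3n+2)·(3n+3)/(n+1)³ → 27.
Convergence for |w + 5| · 27 < 1, i.e. |w + 5| < 1/27. So R = 1/27.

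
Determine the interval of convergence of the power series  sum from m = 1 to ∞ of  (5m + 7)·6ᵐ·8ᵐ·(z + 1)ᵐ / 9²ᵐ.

Apply the ratio test: |a_{m+1}| / |a_m| = [(5(m+1) + 7)/(5m + 7)] · 6·8/81, which tends to 16/27 as m → ∞.
Convergence for |z + 1| · 16/27 < 1, i.e. |z + 1| < 27/16. So R = 27/16.
When z = 11/16, the m-th term does not approach 0; divergence by the term test.
Check z = -43/16: the terms have absolute value of order m, which does not tend to 0, so the series diverges by the divergence test.

(-43/16, 11/16)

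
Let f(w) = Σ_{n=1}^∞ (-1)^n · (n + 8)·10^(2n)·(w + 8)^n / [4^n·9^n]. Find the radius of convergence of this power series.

R = 9/25

By the ratio test, |a_{n+1}/a_n| = [((n+1) + 8)/(n + 8)] · 100/(4·9) → 25/9.
The series converges when 25/9 · |w + 8| < 1, giving R = 9/25.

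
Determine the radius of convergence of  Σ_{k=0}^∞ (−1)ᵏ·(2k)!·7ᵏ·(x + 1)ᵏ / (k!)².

By the ratio test, |a_{k+1}/a_k| = (2k+1)·(2k+2)/(k+1)² · 7 → 28.
Hence the series converges for |x + 1| < 1/(28) = 1/28, so the radius of convergence is 1/28.

R = 1/28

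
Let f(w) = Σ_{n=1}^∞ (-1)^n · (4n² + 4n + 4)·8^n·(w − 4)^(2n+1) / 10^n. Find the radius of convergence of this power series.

The ratio of consecutive coefficients is [(4(n+1)² + 4(n+1) + 4)/(4n² + 4n + 4)] · 8/10 → 4/5.
Writing y = (w − 4)², the series in y has radius 5/4, so |w − 4| < √(5/4) and R = √5/2.

R = √5/2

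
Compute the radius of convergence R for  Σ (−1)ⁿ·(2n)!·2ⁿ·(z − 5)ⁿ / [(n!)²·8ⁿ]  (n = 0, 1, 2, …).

R = 1

By the ratio test, |a_{n+1}/a_n| = (2n+1)·(2n+2)/(n+1)² · 2/8 → 1.
Hence R = 1.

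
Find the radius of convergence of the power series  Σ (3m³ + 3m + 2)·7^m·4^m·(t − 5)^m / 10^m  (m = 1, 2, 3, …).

R = 5/14

Apply the ratio test: |a_{m+1}| / |a_m| = [(3(m+1)³ + 3(m+1) + 2)/(3m³ + 3m + 2)] · 7·4/10, which tends to 14/5 as m → ∞.
The series converges when 14/5 · |t − 5| < 1, giving R = 5/14.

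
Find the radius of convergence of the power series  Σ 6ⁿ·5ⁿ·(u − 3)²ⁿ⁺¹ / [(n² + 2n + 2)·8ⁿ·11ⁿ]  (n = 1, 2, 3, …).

The ratio of consecutive coefficients is [(n² + 2n + 2)/((n+1)² + 2(n+1) + 2)] · 6·5/(8·11) → 15/44.
Since the exponent of (u − 3) increases by 2 each term, convergence requires |u − 3|² < 44/15, hence R = 2√165/15.

R = 2√165/15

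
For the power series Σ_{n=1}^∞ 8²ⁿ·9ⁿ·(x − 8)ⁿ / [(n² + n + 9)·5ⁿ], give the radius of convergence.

The ratio of consecutive coefficients is [(n² + n + 9)/((n+1)² + (n+1) + 9)] · 64·9/5 → 576/5.
The series converges when 576/5 · |x − 8| < 1, giving R = 5/576.

R = 5/576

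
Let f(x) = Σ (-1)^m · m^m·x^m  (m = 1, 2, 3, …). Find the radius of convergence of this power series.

By the Cauchy root test, |a_m|^(1/m) = m → ∞.
Since the m-th root of |a_m| is unbounded, the series converges only at x = 0; R = 0.

R = 0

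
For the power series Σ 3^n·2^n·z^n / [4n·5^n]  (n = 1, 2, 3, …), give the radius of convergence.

R = 5/6

By the ratio test, |a_{n+1}/a_n| = [4n/4(n+1)] · 3·2/5 → 6/5.
Hence the series converges for |z| < 1/(6/5) = 5/6, so the radius of convergence is 5/6.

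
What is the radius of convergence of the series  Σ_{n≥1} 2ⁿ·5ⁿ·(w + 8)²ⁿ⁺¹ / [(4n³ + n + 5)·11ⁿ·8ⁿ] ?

R = 2√55/5

By the ratio test, |a_{n+1}/a_n| = [(4n³ + n + 5)/(4(n+1)³ + (n+1) + 5)] · 2·5/(11·8) → 5/44.
Successive powers of (w + 8) differ by 2, so the series converges when |w + 8|² · 5/44 < 1, i.e. |w + 8| < √(44/5). So R = 2√55/5.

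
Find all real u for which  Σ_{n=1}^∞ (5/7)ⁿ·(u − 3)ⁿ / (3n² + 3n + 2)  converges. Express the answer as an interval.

[8/5, 22/5]

Ratio test: |a_{n+1}/a_n| = [(3n² + 3n + 2)/(3(n+1)² + 3(n+1) + 2)] · 5/7 → 5/7 as n → ∞.
Convergence for |u − 3| · 5/7 < 1, i.e. |u − 3| < 7/5. So R = 7/5.
Check u = 22/5: the terms are on the order of 1/n², so the series converges absolutely by comparison with the p-series (p = 2 > 1).
Endpoint u = 8/5: absolute convergence follows by limit comparison with Σ 1/n².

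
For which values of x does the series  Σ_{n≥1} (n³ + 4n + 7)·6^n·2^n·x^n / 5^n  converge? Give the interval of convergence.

Apply the ratio test: |a_{n+1}| / |a_n| = [((n+1)³ + 4(n+1) + 7)/(n³ + 4n + 7)] · 6·2/5, which tends to 12/5 as n → ∞.
Convergence for |x| · 12/5 < 1, i.e. |x| < 5/12. So R = 5/12.
When x = 5/12, the terms have absolute value of order n³, which does not tend to 0, so the series diverges by the divergence test.
Check x = -5/12: the terms do not tend to 0, so the series diverges.

(-5/12, 5/12)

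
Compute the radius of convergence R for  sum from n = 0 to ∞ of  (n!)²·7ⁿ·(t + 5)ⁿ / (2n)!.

Apply the ratio test: |a_{n+1}| / |a_n| = (n+1)²/[(2n+1)·(2n+2)] · 7, which tends to 7/4 as n → ∞.
The series converges when 7/4 · |t + 5| < 1, giving R = 4/7.

R = 4/7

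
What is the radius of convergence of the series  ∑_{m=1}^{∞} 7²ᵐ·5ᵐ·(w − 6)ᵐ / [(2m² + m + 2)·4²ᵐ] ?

R = 16/245

Ratio test: |a_{m+1}/a_m| = [(2m² + m + 2)/(2(m+1)² + (m+1) + 2)] · 49·5/16 → 245/16 as m → ∞.
Thus R = 1/(245/16) = 16/245.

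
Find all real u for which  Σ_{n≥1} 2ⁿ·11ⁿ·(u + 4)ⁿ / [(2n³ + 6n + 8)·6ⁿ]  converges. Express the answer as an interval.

[-47/11, -41/11]

Ratio test: |a_{n+1}/a_n| = [(2n³ + 6n + 8)/(2(n+1)³ + 6(n+1) + 8)] · 2·11/6 → 11/3 as n → ∞.
Convergence for |u + 4| · 11/3 < 1, i.e. |u + 4| < 3/11. So R = 3/11.
Check u = -41/11: the terms are on the order of 1/n³, so the series converges absolutely by comparison with the p-series (p = 3 > 1).
At u = -47/11: the series is dominated by a constant times Σ 1/n³, which converges (p = 3 > 1).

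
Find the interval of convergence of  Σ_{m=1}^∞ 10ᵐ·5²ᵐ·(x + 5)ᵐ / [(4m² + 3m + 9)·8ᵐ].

[-629/125, -621/125]

By the ratio test, |a_{m+1}/a_m| = [(4m² + 3m + 9)/(4(m+1)² + 3(m+1) + 9)] · 10·25/8 → 125/4.
Thus R = 1/(125/4) = 4/125.
When x = -621/125, absolute convergence follows by limit comparison with Σ 1/m².
Endpoint x = -629/125: the terms are on the order of 1/m², so the series converges absolutely by comparison with the p-series (p = 2 > 1).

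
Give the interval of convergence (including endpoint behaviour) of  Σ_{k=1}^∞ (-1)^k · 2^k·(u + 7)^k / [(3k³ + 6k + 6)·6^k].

[-10, -4]

Apply the ratio test: |a_{k+1}| / |a_k| = [(3k³ + 6k + 6)/(3(k+1)³ + 6(k+1) + 6)] · 2/6, which tends to 1/3 as k → ∞.
Convergence for |u + 7| · 1/3 < 1, i.e. |u + 7| < 3. So R = 3.
When u = -4, the series is dominated by a constant times Σ 1/k³, which converges (p = 3 > 1).
Check u = -10: the terms are on the order of 1/k³, so the series converges absolutely by comparison with the p-series (p = 3 > 1).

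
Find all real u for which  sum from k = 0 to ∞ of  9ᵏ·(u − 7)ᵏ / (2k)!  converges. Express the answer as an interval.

By the ratio test, |a_{k+1}/a_k| = 9 · 1/[(2k+1)·(2k+2)] → 0.
The ratio tends to 0 regardless of u, hence R = ∞.

(−∞, ∞)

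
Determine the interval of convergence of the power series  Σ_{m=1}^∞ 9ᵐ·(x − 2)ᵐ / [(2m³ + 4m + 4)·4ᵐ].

Apply the ratio test: |a_{m+1}| / |a_m| = [(2m³ + 4m + 4)/(2(m+1)³ + 4(m+1) + 4)] · 9/4, which tends to 9/4 as m → ∞.
Convergence for |x − 2| · 9/4 < 1, i.e. |x − 2| < 4/9. So R = 4/9.
When x = 22/9, the series is dominated by a constant times Σ 1/m³, which converges (p = 3 > 1).
At x = 14/9: the series is dominated by a constant times Σ 1/m³, which converges (p = 3 > 1).

[14/9, 22/9]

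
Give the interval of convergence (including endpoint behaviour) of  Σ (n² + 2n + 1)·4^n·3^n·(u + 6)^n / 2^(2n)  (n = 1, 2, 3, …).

Apply the ratio test: |a_{n+1}| / |a_n| = [((n+1)² + 2(n+1) + 1)/(n² + 2n + 1)] · 4·3/4, which tends to 3 as n → ∞.
Convergence for |u + 6| · 3 < 1, i.e. |u + 6| < 1/3. So R = 1/3.
At u = -17/3: the terms do not tend to 0, so the series diverges.
Check u = -19/3: the n-th term does not approach 0; divergence by the term test.

(-19/3, -17/3)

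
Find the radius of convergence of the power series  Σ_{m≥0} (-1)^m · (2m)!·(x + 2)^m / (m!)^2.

The ratio of consecutive coefficients is (2m+1)·(2m+2)/(m+1)² → 4.
Hence the series converges for |x + 2| < 1/(4) = 1/4, so the radius of convergence is 1/4.

R = 1/4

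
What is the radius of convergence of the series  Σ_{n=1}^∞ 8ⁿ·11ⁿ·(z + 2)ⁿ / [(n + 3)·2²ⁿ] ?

R = 1/22

Apply the ratio test: |a_{n+1}| / |a_n| = [(n + 3)/((n+1) + 3)] · 8·11/4, which tends to 22 as n → ∞.
Convergence for |z + 2| · 22 < 1, i.e. |z + 2| < 1/22. So R = 1/22.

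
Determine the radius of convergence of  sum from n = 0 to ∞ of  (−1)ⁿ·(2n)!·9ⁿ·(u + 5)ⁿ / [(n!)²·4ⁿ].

R = 1/9

The ratio of consecutive coefficients is (2n+1)·(2n+2)/(n+1)² · 9/4 → 9.
Convergence for |u + 5| · 9 < 1, i.e. |u + 5| < 1/9. So R = 1/9.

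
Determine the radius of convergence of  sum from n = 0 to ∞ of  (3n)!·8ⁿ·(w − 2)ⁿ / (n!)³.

R = 1/216

Ratio test: |a_{n+1}/a_n| = (3n+1)·(3n+2)·(3n+3)/(n+1)³ · 8 → 216 as n → ∞.
Thus R = 1/(216) = 1/216.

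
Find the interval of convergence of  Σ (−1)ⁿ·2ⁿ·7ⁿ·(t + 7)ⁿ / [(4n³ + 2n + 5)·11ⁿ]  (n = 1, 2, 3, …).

[-109/14, -87/14]

Ratio test: |a_{n+1}/a_n| = [(4n³ + 2n + 5)/(4(n+1)³ + 2(n+1) + 5)] · 2·7/11 → 14/11 as n → ∞.
Hence the series converges for |t + 7| < 1/(14/11) = 11/14, so the radius of convergence is 11/14.
Check t = -87/14: the series is dominated by a constant times Σ 1/n³, which converges (p = 3 > 1).
When t = -109/14, absolute convergence follows by limit comparison with Σ 1/n³.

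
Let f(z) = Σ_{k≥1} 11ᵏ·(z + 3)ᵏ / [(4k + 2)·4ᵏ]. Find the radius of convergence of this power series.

R = 4/11

Apply the ratio test: |a_{k+1}| / |a_k| = [(4k + 2)/(4(k+1) + 2)] · 11/4, which tends to 11/4 as k → ∞.
Thus R = 1/(11/4) = 4/11.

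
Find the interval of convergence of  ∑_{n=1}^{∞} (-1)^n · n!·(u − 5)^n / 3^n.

{5}

Ratio test: |a_{n+1}/a_n| = (n+1) · 1/3 → ∞ as n → ∞.
The terms grow without bound for any (u − 5) ≠ 0, so R = 0 (convergence only at u = 5).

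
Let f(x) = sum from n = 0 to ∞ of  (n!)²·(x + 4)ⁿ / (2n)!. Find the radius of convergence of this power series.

The ratio of consecutive coefficients is (n+1)²/[(2n+1)·(2n+2)] → 1/4.
Thus R = 1/(1/4) = 4.

R = 4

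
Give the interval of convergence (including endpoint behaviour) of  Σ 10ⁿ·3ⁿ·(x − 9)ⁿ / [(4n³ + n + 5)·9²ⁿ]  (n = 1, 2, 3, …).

Ratio test: |a_{n+1}/a_n| = [(4n³ + n + 5)/(4(n+1)³ + (n+1) + 5)] · 10·3/81 → 10/27 as n → ∞.
Hence the series converges for |x − 9| < 1/(10/27) = 27/10, so the radius of convergence is 27/10.
Check x = 117/10: the terms are on the order of 1/n³, so the series converges absolutely by comparison with the p-series (p = 3 > 1).
When x = 63/10, the series is dominated by a constant times Σ 1/n³, which converges (p = 3 > 1).

[63/10, 117/10]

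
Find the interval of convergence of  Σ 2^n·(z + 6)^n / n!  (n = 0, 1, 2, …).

Apply the ratio test: |a_{n+1}| / |a_n| = 2 · 1/(n+1), which tends to 0 as n → ∞.
The ratio tends to 0 regardless of z, hence R = ∞.

(−∞, ∞)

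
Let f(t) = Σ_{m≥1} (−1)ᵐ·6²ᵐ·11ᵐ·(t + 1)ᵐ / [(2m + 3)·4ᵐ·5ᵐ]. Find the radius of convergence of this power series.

By the ratio test, |a_{m+1}/a_m| = [(2m + 3)/(2(m+1) + 3)] · 36·11/(4·5) → 99/5.
The series converges when 99/5 · |t + 1| < 1, giving R = 5/99.

R = 5/99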